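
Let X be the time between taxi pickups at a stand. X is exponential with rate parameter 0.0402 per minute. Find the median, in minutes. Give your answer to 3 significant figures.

Set 1 − e^(−λt) = 0.5, so t = −ln(0.5)/λ = 0.69315/0.0402 ≈ 17.2425 minutes.

17.2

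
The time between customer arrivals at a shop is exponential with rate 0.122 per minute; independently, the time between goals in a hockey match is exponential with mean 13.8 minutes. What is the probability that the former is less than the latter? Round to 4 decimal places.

0.6274

λ_1 = 0.122, λ_2 = 1/13.8 = 0.0724638.
For independent exponentials, P(the former < the latter) = λ_1/(λ_1+λ_2) = 0.122/0.194464 ≈ 0.6274.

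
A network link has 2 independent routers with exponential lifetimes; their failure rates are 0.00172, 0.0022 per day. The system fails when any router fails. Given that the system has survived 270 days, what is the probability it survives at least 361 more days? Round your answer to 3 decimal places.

Time to first failure ~ Exp(Σλ) with Σλ = 0.00392.
By memorylessness, P(T > 270+361 | T > 270) = P(T > 361) = e^(−0.00392·361) ≈ 0.243.

0.243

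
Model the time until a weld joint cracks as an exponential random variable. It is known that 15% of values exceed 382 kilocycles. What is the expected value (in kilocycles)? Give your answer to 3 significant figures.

e^(−λ·382) = 0.15 ⇒ λ = −ln(0.15)/382 = 0.00496628.
Mean = 1/λ = 201.358 kilocycles.

201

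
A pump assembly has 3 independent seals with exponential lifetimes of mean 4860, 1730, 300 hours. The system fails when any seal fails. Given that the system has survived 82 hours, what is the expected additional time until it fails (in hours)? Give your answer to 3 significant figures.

243

First-failure rate Σλ = 1/4860 + 1/1730 + 1/300 = 0.00411713.
By memorylessness the expected residual is 1/Σλ = 242.888 hours, regardless of the 82 already elapsed.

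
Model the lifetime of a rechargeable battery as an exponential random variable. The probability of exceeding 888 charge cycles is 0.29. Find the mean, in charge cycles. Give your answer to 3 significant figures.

717

e^(−λ·888) = 0.29 ⇒ λ = −ln(0.29)/888 = 0.001394.
Mean = 1/λ = 717.359 charge cycles.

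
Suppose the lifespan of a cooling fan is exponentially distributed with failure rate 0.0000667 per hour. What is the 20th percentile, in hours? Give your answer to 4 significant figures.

3345

Set 1 − e^(−λt) = 0.2, so t = −ln(0.8)/λ = 0.22314/0.0000667 ≈ 3345.48 hours.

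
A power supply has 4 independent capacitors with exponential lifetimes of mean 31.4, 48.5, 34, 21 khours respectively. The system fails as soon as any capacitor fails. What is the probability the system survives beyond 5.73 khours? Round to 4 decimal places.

0.4762

The first failure time is exponential with rate Σλ_i = 1/31.4 + 1/48.5 + 1/34 + 1/21 = 0.129497 per khour.
P(min > 5.73) = e^(−0.129497·5.73) = e^(−0.74201) ≈ 0.4762.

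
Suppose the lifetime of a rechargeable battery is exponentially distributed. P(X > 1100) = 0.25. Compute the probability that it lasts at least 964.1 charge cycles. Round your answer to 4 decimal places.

0.2967

e^(−λ·1100) = 0.25 ⇒ λ = −ln(0.25)/1100 = 0.00126027.
P(X > 964.1) = e^(−0.00126027·964.1) = e^(−1.215) ≈ 0.2967.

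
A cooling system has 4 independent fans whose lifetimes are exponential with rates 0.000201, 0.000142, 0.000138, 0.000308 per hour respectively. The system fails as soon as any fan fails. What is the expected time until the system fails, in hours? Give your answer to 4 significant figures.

1267

The time to first failure is exponential with rate Σλ = 0.000201 + 0.000142 + 0.000138 + 0.000308 = 0.000789.
E[min] = 1/Σλ = 1/0.000789 = 1267.43 hours.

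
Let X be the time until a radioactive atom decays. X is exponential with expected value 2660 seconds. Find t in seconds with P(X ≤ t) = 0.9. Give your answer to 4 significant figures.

The rate is λ = 1/2660 = 0.00037594 per second.
Set 1 − e^(−λt) = 0.9, so t = −ln(0.1)/λ = 2.3026/0.00037594 ≈ 6124.88 seconds.

6125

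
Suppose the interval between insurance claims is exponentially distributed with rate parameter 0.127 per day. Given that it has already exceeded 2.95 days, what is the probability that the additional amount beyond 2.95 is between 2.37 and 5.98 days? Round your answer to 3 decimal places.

0.272

Memoryless: the residual past 2.95 is again Exp(λ).
P(2.37 < residual < 5.98) = e^(−λ·2.37) − e^(−λ·5.98) = 0.74009 − 0.46792 ≈ 0.272.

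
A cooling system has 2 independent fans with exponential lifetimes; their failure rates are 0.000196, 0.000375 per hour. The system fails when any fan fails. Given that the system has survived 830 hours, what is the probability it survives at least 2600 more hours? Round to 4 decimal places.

Time to first failure ~ Exp(Σλ) with Σλ = 0.000571.
By memorylessness, P(T > 830+2600 | T > 830) = P(T > 2600) = e^(−0.000571·2600) ≈ 0.2266.

0.2266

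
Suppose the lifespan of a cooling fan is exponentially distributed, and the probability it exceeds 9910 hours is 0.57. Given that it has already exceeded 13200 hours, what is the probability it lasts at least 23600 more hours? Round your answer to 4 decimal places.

0.2622

From e^(−λ·9910) = 0.57, λ = −ln(0.57)/9910 = 0.0000567224.
Memoryless: P(X > 13200+23600 | X > 13200) = P(X > 23600) = e^(−0.0000567224·23600) ≈ 0.2622.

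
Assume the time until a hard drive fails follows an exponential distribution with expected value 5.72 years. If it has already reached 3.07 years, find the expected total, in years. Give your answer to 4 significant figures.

8.790

The rate is λ = 1/5.72 = 0.174825 per year.
By memorylessness, E[X | X > 3.07] = 3.07 + 1/λ = 3.07 + 5.72 = 8.79 years.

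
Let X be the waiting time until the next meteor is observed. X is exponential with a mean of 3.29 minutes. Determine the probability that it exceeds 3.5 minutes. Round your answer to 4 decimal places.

The rate is λ = 1/3.29 = 0.303951 per minute.
P(X > 3.5) = e^(−λ·3.5) = e^(−1.0638) ≈ 0.3451.

0.3451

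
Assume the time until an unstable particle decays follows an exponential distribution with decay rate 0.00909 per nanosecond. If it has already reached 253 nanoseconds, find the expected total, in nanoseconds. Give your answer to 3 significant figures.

363

By memorylessness, E[X | X > 253] = 253 + 1/λ = 253 + 110.011 = 363.011 nanoseconds.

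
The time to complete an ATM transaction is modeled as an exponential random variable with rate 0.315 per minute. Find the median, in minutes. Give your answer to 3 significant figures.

Set 1 − e^(−λt) = 0.5, so t = −ln(0.5)/λ = 0.69315/0.315 ≈ 2.20047 minutes.

2.20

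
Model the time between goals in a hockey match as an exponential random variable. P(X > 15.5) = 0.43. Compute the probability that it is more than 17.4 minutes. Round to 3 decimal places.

e^(−λ·15.5) = 0.43 ⇒ λ = −ln(0.43)/15.5 = 0.0544497.
P(X > 17.4) = e^(−0.0544497·17.4) = e^(−0.94742) ≈ 0.388.

0.388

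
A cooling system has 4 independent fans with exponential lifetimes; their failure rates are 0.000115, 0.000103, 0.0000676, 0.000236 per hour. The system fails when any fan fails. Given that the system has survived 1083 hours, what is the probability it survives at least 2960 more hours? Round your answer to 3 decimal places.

0.214

Time to first failure ~ Exp(Σλ) with Σλ = 0.0005216.
By memorylessness, P(T > 1083+2960 | T > 1083) = P(T > 2960) = e^(−0.0005216·2960) ≈ 0.214.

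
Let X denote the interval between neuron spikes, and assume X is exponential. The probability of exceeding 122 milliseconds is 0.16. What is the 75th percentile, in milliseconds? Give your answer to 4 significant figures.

92.29

e^(−λ·122) = 0.16 ⇒ λ = −ln(0.16)/122 = 0.0150212.
75th percentile: 1 − e^(−λt) = 0.75, t = −ln(0.25)/λ = 92.2894 milliseconds.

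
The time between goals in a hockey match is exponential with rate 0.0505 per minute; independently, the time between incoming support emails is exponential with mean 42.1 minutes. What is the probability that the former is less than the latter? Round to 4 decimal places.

λ_1 = 0.0505, λ_2 = 1/42.1 = 0.023753.
For independent exponentials, P(the former < the latter) = λ_1/(λ_1+λ_2) = 0.0505/0.074253 ≈ 0.6801.

0.6801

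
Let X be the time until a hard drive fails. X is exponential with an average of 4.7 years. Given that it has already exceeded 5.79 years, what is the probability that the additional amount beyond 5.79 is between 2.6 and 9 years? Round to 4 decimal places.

The rate is λ = 1/4.7 = 0.212766 per year.
Memoryless: the residual past 5.79 is again Exp(λ).
P(2.6 < residual < 9) = e^(−λ·2.6) − e^(−λ·9) = 0.57511 − 0.14736 ≈ 0.4278.

0.4278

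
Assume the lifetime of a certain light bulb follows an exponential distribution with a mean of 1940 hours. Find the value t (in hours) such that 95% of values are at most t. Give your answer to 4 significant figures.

5812

The rate is λ = 1/1940 = 0.000515464 per hour.
Set 1 − e^(−λt) = 0.95, so t = −ln(0.05)/λ = 2.9957/0.000515464 ≈ 5811.72 hours.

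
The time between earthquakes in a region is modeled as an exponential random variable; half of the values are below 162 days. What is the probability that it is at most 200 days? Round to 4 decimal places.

0.5750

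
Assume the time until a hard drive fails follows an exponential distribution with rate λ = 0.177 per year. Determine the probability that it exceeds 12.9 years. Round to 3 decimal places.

P(X > 12.9) = e^(−λ·12.9) = e^(−2.2833) ≈ 0.102.

0.102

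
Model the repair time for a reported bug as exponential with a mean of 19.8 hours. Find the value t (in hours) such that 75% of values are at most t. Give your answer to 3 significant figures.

The rate is λ = 1/19.8 = 0.0505051 per hour.
Set 1 − e^(−λt) = 0.75, so t = −ln(0.25)/λ = 1.3863/0.0505051 ≈ 27.4486 hours.

27.4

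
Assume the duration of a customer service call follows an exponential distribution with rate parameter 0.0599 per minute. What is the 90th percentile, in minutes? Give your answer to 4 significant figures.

Set 1 − e^(−λt) = 0.9, so t = −ln(0.1)/λ = 2.3026/0.0599 ≈ 38.4405 minutes.

38.44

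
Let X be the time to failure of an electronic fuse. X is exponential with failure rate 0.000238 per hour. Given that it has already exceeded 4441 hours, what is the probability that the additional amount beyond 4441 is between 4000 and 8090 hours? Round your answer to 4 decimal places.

0.2402

Memoryless: the residual past 4441 is again Exp(λ).
P(4000 < residual < 8090) = e^(−λ·4000) − e^(−λ·8090) = 0.38597 − 0.14581 ≈ 0.2402.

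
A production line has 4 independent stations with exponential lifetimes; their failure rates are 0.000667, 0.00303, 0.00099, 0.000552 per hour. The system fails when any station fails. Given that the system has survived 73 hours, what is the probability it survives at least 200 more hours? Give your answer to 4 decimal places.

Time to first failure ~ Exp(Σλ) with Σλ = 0.005239.
By memorylessness, P(T > 73+200 | T > 73) = P(T > 200) = e^(−0.005239·200) ≈ 0.3507.

0.3507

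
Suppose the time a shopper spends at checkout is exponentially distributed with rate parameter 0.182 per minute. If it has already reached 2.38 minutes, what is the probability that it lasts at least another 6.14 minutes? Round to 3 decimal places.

0.327

P(X > s+t | X > s) = e^(−λ(s+t))/e^(−λs) = e^(−λt), independent of s = 2.38.
P(X > 6.14) = e^(−1.1175) ≈ 0.327.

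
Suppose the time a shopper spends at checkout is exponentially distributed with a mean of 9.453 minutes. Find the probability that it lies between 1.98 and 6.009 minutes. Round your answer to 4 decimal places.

0.2814

The rate is λ = 1/9.453 = 0.105787 per minute.
P(1.98 < X < 6.009) = e^(−λ·1.98) − e^(−λ·6.009) = 0.81102 − 0.52958 ≈ 0.2814.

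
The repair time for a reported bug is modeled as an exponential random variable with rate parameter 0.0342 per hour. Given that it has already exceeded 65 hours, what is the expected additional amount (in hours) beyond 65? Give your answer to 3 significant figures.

29.2

By memorylessness, the remaining amount past any threshold is again Exp(λ) with mean 1/λ = 29.2398 hours.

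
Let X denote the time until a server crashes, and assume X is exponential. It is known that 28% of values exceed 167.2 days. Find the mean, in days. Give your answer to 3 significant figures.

e^(−λ·167.2) = 0.28 ⇒ λ = −ln(0.28)/167.2 = 0.00761343.
Mean = 1/λ = 131.347 days.

131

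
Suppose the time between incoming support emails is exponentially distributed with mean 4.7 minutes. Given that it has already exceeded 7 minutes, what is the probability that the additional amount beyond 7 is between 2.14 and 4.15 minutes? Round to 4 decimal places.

0.2207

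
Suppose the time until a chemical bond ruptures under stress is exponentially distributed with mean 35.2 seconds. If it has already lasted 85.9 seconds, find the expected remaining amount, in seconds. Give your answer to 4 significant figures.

The rate is λ = 1/35.2 = 0.0284091 per second.
By memorylessness, the remaining amount past any threshold is again Exp(λ) with mean 1/λ = 35.2 seconds.

35.20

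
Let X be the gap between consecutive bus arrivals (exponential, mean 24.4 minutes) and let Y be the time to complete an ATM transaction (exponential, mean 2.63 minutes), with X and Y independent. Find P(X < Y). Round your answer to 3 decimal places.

0.097

λ_1 = 1/24.4 = 0.0409836, λ_2 = 1/2.63 = 0.380228.
For independent exponentials, P(X < Y) = λ_1/(λ_1+λ_2) = 0.0409836/0.421212 ≈ 0.097.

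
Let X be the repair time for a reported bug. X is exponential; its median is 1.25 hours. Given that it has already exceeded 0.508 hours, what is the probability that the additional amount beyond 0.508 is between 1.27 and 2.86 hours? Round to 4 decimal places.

For an exponential, median = ln(2)/λ, so λ = ln 2 / 1.25 = 0.554518 per hour.
Memoryless: the residual past 0.508 is again Exp(λ).
P(1.27 < residual < 2.86) = e^(−λ·1.27) − e^(−λ·2.86) = 0.49449 − 0.20476 ≈ 0.2897.

0.2897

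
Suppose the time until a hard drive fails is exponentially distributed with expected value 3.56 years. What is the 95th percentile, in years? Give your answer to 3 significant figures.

10.7

The rate is λ = 1/3.56 = 0.280899 per year.
Set 1 − e^(−λt) = 0.95, so t = −ln(0.05)/λ = 2.9957/0.280899 ≈ 10.6648 years.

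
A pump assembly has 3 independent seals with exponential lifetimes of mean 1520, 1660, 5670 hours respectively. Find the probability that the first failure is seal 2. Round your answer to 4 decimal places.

0.4193

Rates: λ_i = 1/mean_i → 0.000657895, 0.00060241, 0.000176367; Σλ = 0.00143667.
P(seal 2 first) = λ_2/Σλ = 0.00060241/0.00143667 ≈ 0.4193.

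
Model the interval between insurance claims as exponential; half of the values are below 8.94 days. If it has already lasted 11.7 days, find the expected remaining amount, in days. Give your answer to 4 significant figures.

12.90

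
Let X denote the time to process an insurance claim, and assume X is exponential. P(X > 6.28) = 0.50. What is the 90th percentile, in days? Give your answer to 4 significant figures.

e^(−λ·6.28) = 0.50 ⇒ λ = −ln(0.50)/6.28 = 0.110374.
90th percentile: 1 − e^(−λt) = 0.9, t = −ln(0.1)/λ = 20.8617 days.

20.86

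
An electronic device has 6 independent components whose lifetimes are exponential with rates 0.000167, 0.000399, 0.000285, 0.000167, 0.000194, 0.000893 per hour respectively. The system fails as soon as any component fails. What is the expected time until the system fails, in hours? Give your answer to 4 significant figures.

475.1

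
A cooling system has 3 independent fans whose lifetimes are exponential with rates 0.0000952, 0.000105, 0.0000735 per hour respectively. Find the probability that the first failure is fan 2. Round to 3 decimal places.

The time to first failure is exponential with rate Σλ = 0.0000952 + 0.000105 + 0.0000735 = 0.0002737.
P(fan 2 first) = λ_2/Σλ = 0.000105/0.0002737 ≈ 0.384.

0.384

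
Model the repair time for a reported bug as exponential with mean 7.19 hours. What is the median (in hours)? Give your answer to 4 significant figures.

The rate is λ = 1/7.19 = 0.139082 per hour.
Set 1 − e^(−λt) = 0.5, so t = −ln(0.5)/λ = 0.69315/0.139082 ≈ 4.98373 hours.

4.984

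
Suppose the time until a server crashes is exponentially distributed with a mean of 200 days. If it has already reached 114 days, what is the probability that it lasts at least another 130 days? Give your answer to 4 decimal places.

0.5220

The rate is λ = 1/200 = 0.005 per day.
By the memoryless property, P(X > 114+130 | X > 114) = P(X > 130).
P(X > 130) = e^(−0.65) ≈ 0.5220.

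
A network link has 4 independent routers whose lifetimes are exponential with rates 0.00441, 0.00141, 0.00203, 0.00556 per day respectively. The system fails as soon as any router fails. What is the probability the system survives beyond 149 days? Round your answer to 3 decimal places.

0.136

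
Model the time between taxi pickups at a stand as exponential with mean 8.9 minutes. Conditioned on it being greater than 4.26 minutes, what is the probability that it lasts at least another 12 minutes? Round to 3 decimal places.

The rate is λ = 1/8.9 = 0.11236 per minute.
P(X > s+t | X > s) = e^(−λ(s+t))/e^(−λs) = e^(−λt), independent of s = 4.26.
P(X > 12) = e^(−1.3483) ≈ 0.260.

0.260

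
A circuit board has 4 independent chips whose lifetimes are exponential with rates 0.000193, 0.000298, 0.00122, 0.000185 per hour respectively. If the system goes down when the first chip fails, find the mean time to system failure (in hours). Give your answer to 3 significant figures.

527

The time to first failure is exponential with rate Σλ = 0.000193 + 0.000298 + 0.00122 + 0.000185 = 0.001896.
E[min] = 1/Σλ = 1/0.001896 = 527.426 hours.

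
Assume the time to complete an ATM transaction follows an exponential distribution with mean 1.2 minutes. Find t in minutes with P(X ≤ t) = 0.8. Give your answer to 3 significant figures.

The rate is λ = 1/1.2 = 0.833333 per minute.
Set 1 − e^(−λt) = 0.8, so t = −ln(0.2)/λ = 1.6094/0.833333 ≈ 1.93133 minutes.

1.93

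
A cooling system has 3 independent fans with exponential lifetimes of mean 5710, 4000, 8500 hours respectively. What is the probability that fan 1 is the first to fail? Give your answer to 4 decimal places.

0.3227

Rates: λ_i = 1/mean_i → 0.000175131, 0.00025, 0.000117647; Σλ = 0.000542778.
P(fan 1 first) = λ_1/Σλ = 0.000175131/0.000542778 ≈ 0.3227.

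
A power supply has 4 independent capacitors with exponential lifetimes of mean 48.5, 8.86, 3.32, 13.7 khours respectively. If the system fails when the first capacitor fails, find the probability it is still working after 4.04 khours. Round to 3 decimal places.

0.129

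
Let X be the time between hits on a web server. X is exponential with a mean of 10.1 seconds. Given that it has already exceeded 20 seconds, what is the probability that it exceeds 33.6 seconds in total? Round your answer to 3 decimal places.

0.260

The rate is λ = 1/10.1 = 0.0990099 per second.
The exponential is memoryless, so the remaining time is again Exp(λ): the condition X > 20 is irrelevant.
P(X > 13.6) = e^(−1.3465) ≈ 0.260.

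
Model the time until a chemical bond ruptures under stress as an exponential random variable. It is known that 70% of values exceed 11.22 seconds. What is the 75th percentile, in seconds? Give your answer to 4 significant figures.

43.61

e^(−λ·11.22) = 0.70 ⇒ λ = −ln(0.70)/11.22 = 0.0317892.
75th percentile: 1 − e^(−λt) = 0.75, t = −ln(0.25)/λ = 43.609 seconds.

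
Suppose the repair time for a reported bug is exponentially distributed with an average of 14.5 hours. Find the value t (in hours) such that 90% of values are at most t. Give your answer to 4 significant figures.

33.39

The rate is λ = 1/14.5 = 0.0689655 per hour.
Set 1 − e^(−λt) = 0.9, so t = −ln(0.1)/λ = 2.3026/0.0689655 ≈ 33.3875 hours.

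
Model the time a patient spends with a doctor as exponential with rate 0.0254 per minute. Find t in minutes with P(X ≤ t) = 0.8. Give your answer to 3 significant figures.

Set 1 − e^(−λt) = 0.8, so t = −ln(0.2)/λ = 1.6094/0.0254 ≈ 63.3637 minutes.

63.4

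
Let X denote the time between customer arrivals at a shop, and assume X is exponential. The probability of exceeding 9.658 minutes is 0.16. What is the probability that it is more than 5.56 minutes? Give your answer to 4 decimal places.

0.3482

e^(−λ·9.658) = 0.16 ⇒ λ = −ln(0.16)/9.658 = 0.189748.
P(X > 5.56) = e^(−0.189748·5.56) = e^(−1.055) ≈ 0.3482.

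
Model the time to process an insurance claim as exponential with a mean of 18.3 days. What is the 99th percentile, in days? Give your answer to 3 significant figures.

84.3

The rate is λ = 1/18.3 = 0.0546448 per day.
Set 1 − e^(−λt) = 0.99, so t = −ln(0.01)/λ = 4.6052/0.0546448 ≈ 84.2746 days.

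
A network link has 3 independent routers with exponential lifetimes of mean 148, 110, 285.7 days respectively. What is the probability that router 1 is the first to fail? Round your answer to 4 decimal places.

0.3492

Rates: λ_i = 1/mean_i → 0.00675676, 0.00909091, 0.00350018; Σλ = 0.0193478.
P(router 1 first) = λ_1/Σλ = 0.00675676/0.0193478 ≈ 0.3492.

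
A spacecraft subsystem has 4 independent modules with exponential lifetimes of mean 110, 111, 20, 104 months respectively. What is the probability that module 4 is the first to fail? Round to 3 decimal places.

0.124

Rates: λ_i = 1/mean_i → 0.00909091, 0.00900901, 0.05, 0.00961538; Σλ = 0.0777153.
P(module 4 first) = λ_4/Σλ = 0.00961538/0.0777153 ≈ 0.124.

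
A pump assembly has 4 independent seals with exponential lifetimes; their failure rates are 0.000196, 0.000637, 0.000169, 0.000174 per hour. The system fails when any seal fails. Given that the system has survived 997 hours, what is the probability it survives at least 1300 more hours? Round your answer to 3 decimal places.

0.217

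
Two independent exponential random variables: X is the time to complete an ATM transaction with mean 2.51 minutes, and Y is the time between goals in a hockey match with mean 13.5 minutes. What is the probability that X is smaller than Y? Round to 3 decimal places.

λ_1 = 1/2.51 = 0.398406, λ_2 = 1/13.5 = 0.0740741.
For independent exponentials, P(X < Y) = λ_1/(λ_1+λ_2) = 0.398406/0.47248 ≈ 0.843.

0.843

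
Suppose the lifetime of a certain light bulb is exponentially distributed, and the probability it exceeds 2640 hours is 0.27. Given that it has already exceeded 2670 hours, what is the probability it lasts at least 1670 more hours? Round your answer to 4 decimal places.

0.4368

From e^(−λ·2640) = 0.27, λ = −ln(0.27)/2640 = 0.00049596.
Memoryless: P(X > 2670+1670 | X > 2670) = P(X > 1670) = e^(−0.00049596·1670) ≈ 0.4368.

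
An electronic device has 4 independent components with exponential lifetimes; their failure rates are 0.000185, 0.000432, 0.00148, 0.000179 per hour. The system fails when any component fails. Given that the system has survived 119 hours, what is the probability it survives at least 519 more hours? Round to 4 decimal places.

Time to first failure ~ Exp(Σλ) with Σλ = 0.002276.
By memorylessness, P(T > 119+519 | T > 119) = P(T > 519) = e^(−0.002276·519) ≈ 0.3069.

0.3069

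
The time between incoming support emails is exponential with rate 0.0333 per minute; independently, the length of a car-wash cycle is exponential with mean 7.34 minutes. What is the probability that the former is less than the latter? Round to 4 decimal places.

λ_1 = 0.0333, λ_2 = 1/7.34 = 0.13624.
For independent exponentials, P(the former < the latter) = λ_1/(λ_1+λ_2) = 0.0333/0.16954 ≈ 0.1964.

0.1964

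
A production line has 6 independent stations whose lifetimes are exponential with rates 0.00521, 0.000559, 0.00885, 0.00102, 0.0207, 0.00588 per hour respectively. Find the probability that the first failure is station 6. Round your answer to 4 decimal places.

The time to first failure is exponential with rate Σλ = 0.00521 + 0.000559 + 0.00885 + 0.00102 + 0.0207 + 0.00588 = 0.042219.
P(station 6 first) = λ_6/Σλ = 0.00588/0.042219 ≈ 0.1393.

0.1393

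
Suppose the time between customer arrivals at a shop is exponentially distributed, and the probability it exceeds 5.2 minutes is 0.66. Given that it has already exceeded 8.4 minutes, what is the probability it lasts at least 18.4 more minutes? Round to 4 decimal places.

0.2299

From e^(−λ·5.2) = 0.66, λ = −ln(0.66)/5.2 = 0.0799068.
Memoryless: P(X > 8.4+18.4 | X > 8.4) = P(X > 18.4) = e^(−0.0799068·18.4) ≈ 0.2299.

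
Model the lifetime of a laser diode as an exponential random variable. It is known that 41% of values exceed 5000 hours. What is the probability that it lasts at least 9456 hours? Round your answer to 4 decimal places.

e^(−λ·5000) = 0.41 ⇒ λ = −ln(0.41)/5000 = 0.00017832.
P(X > 9456) = e^(−0.00017832·9456) = e^(−1.6862) ≈ 0.1852.

0.1852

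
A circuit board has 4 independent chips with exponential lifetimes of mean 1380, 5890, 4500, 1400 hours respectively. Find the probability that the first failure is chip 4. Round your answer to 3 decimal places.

0.390

Rates: λ_i = 1/mean_i → 0.000724638, 0.000169779, 0.000222222, 0.000714286; Σλ = 0.00183092.
P(chip 4 first) = λ_4/Σλ = 0.000714286/0.00183092 ≈ 0.390.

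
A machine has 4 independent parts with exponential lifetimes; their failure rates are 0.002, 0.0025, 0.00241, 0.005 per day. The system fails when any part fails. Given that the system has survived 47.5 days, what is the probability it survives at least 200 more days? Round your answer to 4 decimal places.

0.0924

Time to first failure ~ Exp(Σλ) with Σλ = 0.01191.
By memorylessness, P(T > 47.5+200 | T > 47.5) = P(T > 200) = e^(−0.01191·200) ≈ 0.0924.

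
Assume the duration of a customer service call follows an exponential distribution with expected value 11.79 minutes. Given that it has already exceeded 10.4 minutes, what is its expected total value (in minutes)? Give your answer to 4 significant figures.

22.19

The rate is λ = 1/11.79 = 0.0848176 per minute.
By memorylessness, E[X | X > 10.4] = 10.4 + 1/λ = 10.4 + 11.79 = 22.19 minutes.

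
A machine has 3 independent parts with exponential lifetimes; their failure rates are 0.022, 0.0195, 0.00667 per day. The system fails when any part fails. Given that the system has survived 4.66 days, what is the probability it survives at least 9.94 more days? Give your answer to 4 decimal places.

0.6195

Time to first failure ~ Exp(Σλ) with Σλ = 0.04817.
By memorylessness, P(T > 4.66+9.94 | T > 4.66) = P(T > 9.94) = e^(−0.04817·9.94) ≈ 0.6195.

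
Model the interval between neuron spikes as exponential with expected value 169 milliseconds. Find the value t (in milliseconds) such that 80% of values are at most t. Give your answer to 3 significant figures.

272

The rate is λ = 1/169 = 0.00591716 per millisecond.
Set 1 − e^(−λt) = 0.8, so t = −ln(0.2)/λ = 1.6094/0.00591716 ≈ 271.995 milliseconds.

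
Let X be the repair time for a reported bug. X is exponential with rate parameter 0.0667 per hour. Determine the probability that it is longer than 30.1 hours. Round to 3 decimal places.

0.134

P(X > 30.1) = e^(−λ·30.1) = e^(−2.0077) ≈ 0.134.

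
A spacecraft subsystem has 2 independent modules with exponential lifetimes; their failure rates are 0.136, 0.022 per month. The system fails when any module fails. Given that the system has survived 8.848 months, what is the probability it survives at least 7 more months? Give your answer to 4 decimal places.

0.3309

Time to first failure ~ Exp(Σλ) with Σλ = 0.158.
By memorylessness, P(T > 8.848+7 | T > 8.848) = P(T > 7) = e^(−0.158·7) ≈ 0.3309.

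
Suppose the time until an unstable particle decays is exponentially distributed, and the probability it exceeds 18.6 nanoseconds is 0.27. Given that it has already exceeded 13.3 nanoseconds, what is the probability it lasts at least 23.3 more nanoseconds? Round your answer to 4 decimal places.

0.1939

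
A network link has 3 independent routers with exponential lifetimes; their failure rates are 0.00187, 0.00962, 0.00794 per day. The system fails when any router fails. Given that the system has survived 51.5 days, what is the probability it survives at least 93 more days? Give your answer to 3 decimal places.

0.164

Time to first failure ~ Exp(Σλ) with Σλ = 0.01943.
By memorylessness, P(T > 51.5+93 | T > 51.5) = P(T > 93) = e^(−0.01943·93) ≈ 0.164.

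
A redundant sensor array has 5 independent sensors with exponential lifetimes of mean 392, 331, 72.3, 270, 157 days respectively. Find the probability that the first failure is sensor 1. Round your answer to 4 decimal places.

0.0865

Rates: λ_i = 1/mean_i → 0.00255102, 0.00302115, 0.0138313, 0.0037037, 0.00636943; Σλ = 0.0294766.
P(sensor 1 first) = λ_1/Σλ = 0.00255102/0.0294766 ≈ 0.0865.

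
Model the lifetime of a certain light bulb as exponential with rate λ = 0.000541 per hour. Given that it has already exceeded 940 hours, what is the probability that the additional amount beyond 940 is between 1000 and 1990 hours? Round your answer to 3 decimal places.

0.241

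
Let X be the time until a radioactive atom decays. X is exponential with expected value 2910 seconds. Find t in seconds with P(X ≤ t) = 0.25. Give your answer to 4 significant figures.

837.2

The rate is λ = 1/2910 = 0.000343643 per second.
Set 1 − e^(−λt) = 0.25, so t = −ln(0.75)/λ = 0.28768/0.000343643 ≈ 837.155 seconds.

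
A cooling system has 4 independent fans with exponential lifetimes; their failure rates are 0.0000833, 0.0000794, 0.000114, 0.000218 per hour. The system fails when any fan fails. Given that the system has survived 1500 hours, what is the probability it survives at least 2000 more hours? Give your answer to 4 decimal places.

Time to first failure ~ Exp(Σλ) with Σλ = 0.0004947.
By memorylessness, P(T > 1500+2000 | T > 1500) = P(T > 2000) = e^(−0.0004947·2000) ≈ 0.3718.

0.3718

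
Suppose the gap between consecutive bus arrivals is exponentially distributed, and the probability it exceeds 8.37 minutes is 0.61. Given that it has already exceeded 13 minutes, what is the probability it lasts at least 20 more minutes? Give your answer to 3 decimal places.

From e^(−λ·8.37) = 0.61, λ = −ln(0.61)/8.37 = 0.0590557.
Memoryless: P(X > 13+20 | X > 13) = P(X > 20) = e^(−0.0590557·20) ≈ 0.307.

0.307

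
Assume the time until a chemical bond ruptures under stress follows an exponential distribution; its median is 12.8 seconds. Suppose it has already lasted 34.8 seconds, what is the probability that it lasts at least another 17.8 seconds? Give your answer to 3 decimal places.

For an exponential, median = ln(2)/λ, so λ = ln 2 / 12.8 = 0.0541521 per second.
The exponential is memoryless, so the remaining time is again Exp(λ): the condition X > 34.8 is irrelevant.
P(X > 17.8) = e^(−0.96391) ≈ 0.381.

0.381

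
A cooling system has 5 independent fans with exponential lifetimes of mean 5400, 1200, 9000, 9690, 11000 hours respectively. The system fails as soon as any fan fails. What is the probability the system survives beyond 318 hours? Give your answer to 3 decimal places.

0.656

The first failure time is exponential with rate Σλ_i = 1/5400 + 1/1200 + 1/9000 + 1/9690 + 1/11000 = 0.00132374 per hour.
P(min > 318) = e^(−0.00132374·318) = e^(−0.42095) ≈ 0.656.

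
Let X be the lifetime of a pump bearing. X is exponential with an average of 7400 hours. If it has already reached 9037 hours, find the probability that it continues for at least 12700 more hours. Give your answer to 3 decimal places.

The rate is λ = 1/7400 = 0.000135135 per hour.
The exponential is memoryless, so the remaining time is again Exp(λ): the condition X > 9037 is irrelevant.
P(X > 12700) = e^(−1.7162) ≈ 0.180.

0.180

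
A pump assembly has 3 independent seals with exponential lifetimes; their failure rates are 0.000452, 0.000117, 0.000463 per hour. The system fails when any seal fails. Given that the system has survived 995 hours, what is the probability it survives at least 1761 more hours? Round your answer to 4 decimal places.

0.1625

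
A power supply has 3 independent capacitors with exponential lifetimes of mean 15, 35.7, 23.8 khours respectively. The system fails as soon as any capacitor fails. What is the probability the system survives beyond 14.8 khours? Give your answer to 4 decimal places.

0.1322

The first failure time is exponential with rate Σλ_i = 1/15 + 1/35.7 + 1/23.8 = 0.136695 per khour.
P(min > 14.8) = e^(−0.136695·14.8) = e^(−2.0231) ≈ 0.1322.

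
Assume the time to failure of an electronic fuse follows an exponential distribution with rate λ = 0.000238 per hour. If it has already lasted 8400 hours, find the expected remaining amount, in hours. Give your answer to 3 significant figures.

4200

By memorylessness, the remaining amount past any threshold is again Exp(λ) with mean 1/λ = 4201.68 hours.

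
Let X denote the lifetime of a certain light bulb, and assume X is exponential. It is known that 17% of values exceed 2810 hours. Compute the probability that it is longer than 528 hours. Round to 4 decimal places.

0.7168

e^(−λ·2810) = 0.17 ⇒ λ = −ln(0.17)/2810 = 0.00063059.
P(X > 528) = e^(−0.00063059·528) = e^(−0.33295) ≈ 0.7168.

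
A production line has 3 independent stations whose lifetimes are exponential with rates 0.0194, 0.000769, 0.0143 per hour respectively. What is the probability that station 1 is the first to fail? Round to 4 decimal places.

The time to first failure is exponential with rate Σλ = 0.0194 + 0.000769 + 0.0143 = 0.034469.
P(station 1 first) = λ_1/Σλ = 0.0194/0.034469 ≈ 0.5628.

0.5628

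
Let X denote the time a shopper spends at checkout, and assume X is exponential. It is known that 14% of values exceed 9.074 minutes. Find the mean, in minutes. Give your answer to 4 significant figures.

4.615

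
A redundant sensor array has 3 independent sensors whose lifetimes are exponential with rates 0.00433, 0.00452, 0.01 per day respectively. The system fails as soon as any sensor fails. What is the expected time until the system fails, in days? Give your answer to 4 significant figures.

53.05

The time to first failure is exponential with rate Σλ = 0.00433 + 0.00452 + 0.01 = 0.01885.
E[min] = 1/Σλ = 1/0.01885 = 53.0504 days.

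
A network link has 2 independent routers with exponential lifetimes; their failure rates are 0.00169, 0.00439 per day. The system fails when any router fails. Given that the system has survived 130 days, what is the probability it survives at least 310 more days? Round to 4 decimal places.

Time to first failure ~ Exp(Σλ) with Σλ = 0.00608.
By memorylessness, P(T > 130+310 | T > 130) = P(T > 310) = e^(−0.00608·310) ≈ 0.1519.

0.1519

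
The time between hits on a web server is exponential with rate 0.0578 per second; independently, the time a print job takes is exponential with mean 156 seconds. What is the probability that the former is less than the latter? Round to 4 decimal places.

0.9002

λ_1 = 0.0578, λ_2 = 1/156 = 0.00641026.
For independent exponentials, P(the former < the latter) = λ_1/(λ_1+λ_2) = 0.0578/0.0642103 ≈ 0.9002.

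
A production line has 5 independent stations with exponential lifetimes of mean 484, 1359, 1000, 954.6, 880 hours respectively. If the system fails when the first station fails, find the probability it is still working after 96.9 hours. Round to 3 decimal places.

0.560

The first failure time is exponential with rate Σλ_i = 1/484 + 1/1359 + 1/1000 + 1/954.6 + 1/880 = 0.00598587 per hour.
P(min > 96.9) = e^(−0.00598587·96.9) = e^(−0.58003) ≈ 0.560.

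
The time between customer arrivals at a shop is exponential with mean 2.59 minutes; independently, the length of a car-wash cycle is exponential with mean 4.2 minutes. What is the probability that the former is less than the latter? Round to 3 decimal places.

λ_1 = 1/2.59 = 0.3861, λ_2 = 1/4.2 = 0.238095.
For independent exponentials, P(the former < the latter) = λ_1/(λ_1+λ_2) = 0.3861/0.624196 ≈ 0.619.

0.619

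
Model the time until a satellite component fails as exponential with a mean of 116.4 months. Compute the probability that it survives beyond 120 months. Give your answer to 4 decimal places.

0.3567

The rate is λ = 1/116.4 = 0.00859107 per month.
P(X > 120) = e^(−λ·120) = e^(−1.0309) ≈ 0.3567.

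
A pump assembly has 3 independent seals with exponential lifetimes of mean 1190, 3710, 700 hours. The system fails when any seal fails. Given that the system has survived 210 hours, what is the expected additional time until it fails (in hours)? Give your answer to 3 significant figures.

394

First-failure rate Σλ = 1/1190 + 1/3710 + 1/700 = 0.00253845.
By memorylessness the expected residual is 1/Σλ = 393.941 hours, regardless of the 210 already elapsed.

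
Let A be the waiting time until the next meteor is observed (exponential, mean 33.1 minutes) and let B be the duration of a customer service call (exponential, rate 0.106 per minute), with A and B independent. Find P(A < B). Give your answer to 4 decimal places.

0.2218

λ_1 = 1/33.1 = 0.0302115, λ_2 = 0.106.
For independent exponentials, P(A < B) = λ_1/(λ_1+λ_2) = 0.0302115/0.136211 ≈ 0.2218.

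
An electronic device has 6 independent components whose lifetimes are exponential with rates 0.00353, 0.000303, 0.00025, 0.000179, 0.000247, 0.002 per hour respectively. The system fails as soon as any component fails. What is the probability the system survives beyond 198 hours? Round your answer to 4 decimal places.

0.2756

The time to first failure is exponential with rate Σλ = 0.00353 + 0.000303 + 0.00025 + 0.000179 + 0.000247 + 0.002 = 0.006509.
P(min > 198) = e^(−0.006509·198) = e^(−1.2888) ≈ 0.2756.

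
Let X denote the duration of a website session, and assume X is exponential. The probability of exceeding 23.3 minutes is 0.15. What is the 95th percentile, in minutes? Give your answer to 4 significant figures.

e^(−λ·23.3) = 0.15 ⇒ λ = −ln(0.15)/23.3 = 0.0814215.
95th percentile: 1 − e^(−λt) = 0.95, t = −ln(0.05)/λ = 36.7929 minutes.

36.79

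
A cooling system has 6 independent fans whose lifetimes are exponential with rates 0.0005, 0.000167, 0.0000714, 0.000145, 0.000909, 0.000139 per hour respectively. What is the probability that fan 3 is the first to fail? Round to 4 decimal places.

0.0370

The time to first failure is exponential with rate Σλ = 0.0005 + 0.000167 + 0.0000714 + 0.000145 + 0.000909 + 0.000139 = 0.0019314.
P(fan 3 first) = λ_3/Σλ = 0.0000714/0.0019314 ≈ 0.0370.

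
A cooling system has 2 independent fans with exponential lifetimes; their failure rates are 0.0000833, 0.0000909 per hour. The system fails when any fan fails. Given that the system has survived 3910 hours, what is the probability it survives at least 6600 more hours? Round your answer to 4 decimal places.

Time to first failure ~ Exp(Σλ) with Σλ = 0.0001742.
By memorylessness, P(T > 3910+6600 | T > 3910) = P(T > 6600) = e^(−0.0001742·6600) ≈ 0.3167.

0.3167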